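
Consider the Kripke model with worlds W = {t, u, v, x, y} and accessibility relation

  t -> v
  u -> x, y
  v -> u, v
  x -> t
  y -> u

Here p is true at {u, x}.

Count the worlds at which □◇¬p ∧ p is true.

1

t: □◇¬p is T, p is F. ✗
u: □◇¬p is F, p is T. ✗
v: □◇¬p is T, p is F. ✗
x: □◇¬p is T, p is T. ✓
y: □◇¬p is T, p is F. ✗
Satisfying worlds: {x}.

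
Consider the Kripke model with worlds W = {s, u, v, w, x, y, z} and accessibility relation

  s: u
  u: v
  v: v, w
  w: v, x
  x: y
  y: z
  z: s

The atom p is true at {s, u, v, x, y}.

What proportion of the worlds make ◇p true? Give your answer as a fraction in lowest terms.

6/7

s: successors {u}; p there: u:T. ✓
u: successors {v}; p there: v:T. ✓
v: successors {v, w}; p there: v:T, w:F. ✓
w: successors {v, x}; p there: v:T, x:T. ✓
x: successors {y}; p there: y:T. ✓
y: successors {z}; p there: z:F. ✗
z: successors {s}; p there: s:T. ✓
That's 6 of 7 worlds, so 6/7.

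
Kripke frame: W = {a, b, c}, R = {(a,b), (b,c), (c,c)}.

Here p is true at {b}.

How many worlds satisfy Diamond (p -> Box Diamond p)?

2

a: successors {b}; p -> Box Diamond p there: b:F. ✗
b: successors {c}; p -> Box Diamond p there: c:T. ✓
c: successors {c}; p -> Box Diamond p there: c:T. ✓
Satisfying worlds: {b, c}.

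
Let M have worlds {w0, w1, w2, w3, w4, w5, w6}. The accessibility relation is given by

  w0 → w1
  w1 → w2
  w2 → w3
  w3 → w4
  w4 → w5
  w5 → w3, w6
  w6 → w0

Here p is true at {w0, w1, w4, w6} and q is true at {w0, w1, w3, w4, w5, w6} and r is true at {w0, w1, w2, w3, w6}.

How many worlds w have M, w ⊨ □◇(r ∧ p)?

w0: successors {w1}; ◇(r ∧ p) there: w1:F. ✗
w1: successors {w2}; ◇(r ∧ p) there: w2:F. ✗
w2: successors {w3}; ◇(r ∧ p) there: w3:F. ✗
w3: successors {w4}; ◇(r ∧ p) there: w4:F. ✗
w4: successors {w5}; ◇(r ∧ p) there: w5:T. ✓
w5: successors {w3, w6}; ◇(r ∧ p) there: w3:F, w6:T. ✗
w6: successors {w0}; ◇(r ∧ p) there: w0:T. ✓
Satisfying worlds: {w4, w6}.

2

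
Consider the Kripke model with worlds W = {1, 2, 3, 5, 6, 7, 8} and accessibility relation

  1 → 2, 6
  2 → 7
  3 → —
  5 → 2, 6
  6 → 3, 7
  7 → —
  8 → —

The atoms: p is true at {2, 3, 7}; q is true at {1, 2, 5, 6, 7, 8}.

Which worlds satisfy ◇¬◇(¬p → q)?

{2, 6}

1: successors {2, 6}; ¬◇(¬p → q) there: 2:F, 6:F. ✗
2: successors {7}; ¬◇(¬p → q) there: 7:T. ✓
3: no successors, so ◇¬◇(¬p → q) fails. ✗
5: successors {2, 6}; ¬◇(¬p → q) there: 2:F, 6:F. ✗
6: successors {3, 7}; ¬◇(¬p → q) there: 3:T, 7:T. ✓
7: no successors, so ◇¬◇(¬p → q) fails. ✗
8: no successors, so ◇¬◇(¬p → q) fails. ✗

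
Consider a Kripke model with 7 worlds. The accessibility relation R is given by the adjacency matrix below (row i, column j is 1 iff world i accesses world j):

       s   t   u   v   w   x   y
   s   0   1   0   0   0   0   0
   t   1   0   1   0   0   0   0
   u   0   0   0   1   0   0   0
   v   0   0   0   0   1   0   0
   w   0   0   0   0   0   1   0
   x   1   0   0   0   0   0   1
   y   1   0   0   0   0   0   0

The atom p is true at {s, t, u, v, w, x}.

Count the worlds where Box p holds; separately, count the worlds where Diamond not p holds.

For Box p:
s: successors {t}; p there: t:T. ✓
t: successors {s, u}; p there: s:T, u:T. ✓
u: successors {v}; p there: v:T. ✓
v: successors {w}; p there: w:T. ✓
w: successors {x}; p there: x:T. ✓
x: successors {s, y}; p there: s:T, y:F. ✗
y: successors {s}; p there: s:T. ✓
— 6 worlds.
For Diamond not p:
s: successors {t}; not p there: t:F. ✗
t: successors {s, u}; not p there: s:F, u:F. ✗
u: successors {v}; not p there: v:F. ✗
v: successors {w}; not p there: w:F. ✗
w: successors {x}; not p there: x:F. ✗
x: successors {s, y}; not p there: s:F, y:T. ✓
y: successors {s}; not p there: s:F. ✗
— 1 world.

6 and 1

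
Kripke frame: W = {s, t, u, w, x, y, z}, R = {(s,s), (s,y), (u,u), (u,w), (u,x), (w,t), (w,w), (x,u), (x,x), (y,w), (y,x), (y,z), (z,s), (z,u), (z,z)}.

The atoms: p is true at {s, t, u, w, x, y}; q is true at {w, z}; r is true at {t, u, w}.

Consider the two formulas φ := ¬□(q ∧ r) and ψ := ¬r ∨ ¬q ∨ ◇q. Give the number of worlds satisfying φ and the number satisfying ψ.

For ¬□(q ∧ r):
s: □(q ∧ r) is F. ✓
t: □(q ∧ r) is T. ✗
u: □(q ∧ r) is F. ✓
w: □(q ∧ r) is F. ✓
x: □(q ∧ r) is F. ✓
y: □(q ∧ r) is F. ✓
z: □(q ∧ r) is F. ✓
— 6 worlds.
For ¬r ∨ ¬q ∨ ◇q:
s: ¬r ∨ ¬q is T, ◇q is F. ✓
t: ¬r ∨ ¬q is T, ◇q is F. ✓
u: ¬r ∨ ¬q is T, ◇q is T. ✓
w: ¬r ∨ ¬q is F, ◇q is T. ✓
x: ¬r ∨ ¬q is T, ◇q is F. ✓
y: ¬r ∨ ¬q is T, ◇q is T. ✓
z: ¬r ∨ ¬q is T, ◇q is T. ✓
— 7 worlds.

6 and 7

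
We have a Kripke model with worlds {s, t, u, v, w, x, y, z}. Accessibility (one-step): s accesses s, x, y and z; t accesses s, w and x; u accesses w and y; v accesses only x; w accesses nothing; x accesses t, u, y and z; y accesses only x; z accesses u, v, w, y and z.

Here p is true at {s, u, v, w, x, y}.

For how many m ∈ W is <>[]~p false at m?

5

s: successors {s, x, y, z}; []~p there: s:F, x:F, y:F, z:F. ✗
t: successors {s, w, x}; []~p there: s:F, w:T, x:F. ✓
u: successors {w, y}; []~p there: w:T, y:F. ✓
v: successors {x}; []~p there: x:F. ✗
w: no successors, so <>[]~p fails. ✗
x: successors {t, u, y, z}; []~p there: t:F, u:F, y:F, z:F. ✗
y: successors {x}; []~p there: x:F. ✗
z: successors {u, v, w, y, z}; []~p there: u:F, v:F, w:T, y:F, z:F. ✓
Satisfying worlds: {t, u, z}.
So <>[]~p fails at the other 5 worlds.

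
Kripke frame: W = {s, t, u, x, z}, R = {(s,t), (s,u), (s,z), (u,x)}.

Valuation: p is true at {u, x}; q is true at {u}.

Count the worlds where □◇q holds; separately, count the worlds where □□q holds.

3 and 4

For □◇q:
s: successors {t, u, z}; ◇q there: t:F, u:F, z:F. ✗
t: no successors, so □◇q holds vacuously. ✓
u: successors {x}; ◇q there: x:F. ✗
x: no successors, so □◇q holds vacuously. ✓
z: no successors, so □◇q holds vacuously. ✓
— 3 worlds.
For □□q:
s: successors {t, u, z}; □q there: t:T, u:F, z:T. ✗
t: no successors, so □□q holds vacuously. ✓
u: successors {x}; □q there: x:T. ✓
x: no successors, so □□q holds vacuously. ✓
z: no successors, so □□q holds vacuously. ✓
— 4 worlds.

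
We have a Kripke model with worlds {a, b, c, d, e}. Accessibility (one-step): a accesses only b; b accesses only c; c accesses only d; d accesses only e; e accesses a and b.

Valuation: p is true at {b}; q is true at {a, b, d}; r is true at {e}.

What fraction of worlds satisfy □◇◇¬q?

a: successors {b}; ◇◇¬q there: b:F. ✗
b: successors {c}; ◇◇¬q there: c:T. ✓
c: successors {d}; ◇◇¬q there: d:F. ✗
d: successors {e}; ◇◇¬q there: e:T. ✓
e: successors {a, b}; ◇◇¬q there: a:T, b:F. ✗
That's 2 of 5 worlds, so 2/5.

2/5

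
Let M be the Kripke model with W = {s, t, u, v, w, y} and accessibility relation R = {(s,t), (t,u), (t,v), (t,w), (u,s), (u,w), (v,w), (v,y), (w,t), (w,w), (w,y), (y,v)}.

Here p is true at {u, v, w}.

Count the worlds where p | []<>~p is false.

s: p is F, []<>~p is F. ✗
t: p is F, []<>~p is T. ✓
u: p is T, []<>~p is T. ✓
v: p is T, []<>~p is F. ✓
w: p is T, []<>~p is F. ✓
y: p is F, []<>~p is T. ✓
Satisfying worlds: {t, u, v, w, y}.
So p | []<>~p fails at the other 1 world.

1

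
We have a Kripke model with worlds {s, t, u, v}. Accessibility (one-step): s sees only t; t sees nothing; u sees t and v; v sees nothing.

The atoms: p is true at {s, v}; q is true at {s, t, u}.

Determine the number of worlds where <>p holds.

1

s: successors {t}; p there: t:F. ✗
t: no successors, so <>p fails. ✗
u: successors {t, v}; p there: t:F, v:T. ✓
v: no successors, so <>p fails. ✗
Satisfying worlds: {u}.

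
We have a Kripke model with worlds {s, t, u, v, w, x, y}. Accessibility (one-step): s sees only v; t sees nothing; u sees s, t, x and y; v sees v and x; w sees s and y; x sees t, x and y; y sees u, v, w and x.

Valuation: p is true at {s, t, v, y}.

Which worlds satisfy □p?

{s, t, w}

s: successors {v}; p there: v:T. ✓
t: no successors, so □p holds vacuously. ✓
u: successors {s, t, x, y}; p there: s:T, t:T, x:F, y:T. ✗
v: successors {v, x}; p there: v:T, x:F. ✗
w: successors {s, y}; p there: s:T, y:T. ✓
x: successors {t, x, y}; p there: t:T, x:F, y:T. ✗
y: successors {u, v, w, x}; p there: u:F, v:T, w:F, x:F. ✗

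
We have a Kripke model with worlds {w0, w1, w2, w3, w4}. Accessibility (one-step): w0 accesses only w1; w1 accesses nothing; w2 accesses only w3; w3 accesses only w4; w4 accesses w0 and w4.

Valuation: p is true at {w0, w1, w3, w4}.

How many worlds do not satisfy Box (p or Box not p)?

w0: successors {w1}; p or Box not p there: w1:T. ✓
w1: no successors, so Box (p or Box not p) holds vacuously. ✓
w2: successors {w3}; p or Box not p there: w3:T. ✓
w3: successors {w4}; p or Box not p there: w4:T. ✓
w4: successors {w0, w4}; p or Box not p there: w0:T, w4:T. ✓
Satisfying worlds: {w0, w1, w2, w3, w4}.
So Box (p or Box not p) fails at the other 0 worlds.

0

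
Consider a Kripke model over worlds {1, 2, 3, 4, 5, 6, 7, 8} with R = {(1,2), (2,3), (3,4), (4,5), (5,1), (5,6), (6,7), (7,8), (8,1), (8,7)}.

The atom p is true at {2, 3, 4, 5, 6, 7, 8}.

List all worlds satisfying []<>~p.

{4, 7}

1: successors {2}; <>~p there: 2:F. ✗
2: successors {3}; <>~p there: 3:F. ✗
3: successors {4}; <>~p there: 4:F. ✗
4: successors {5}; <>~p there: 5:T. ✓
5: successors {1, 6}; <>~p there: 1:F, 6:F. ✗
6: successors {7}; <>~p there: 7:F. ✗
7: successors {8}; <>~p there: 8:T. ✓
8: successors {1, 7}; <>~p there: 1:F, 7:F. ✗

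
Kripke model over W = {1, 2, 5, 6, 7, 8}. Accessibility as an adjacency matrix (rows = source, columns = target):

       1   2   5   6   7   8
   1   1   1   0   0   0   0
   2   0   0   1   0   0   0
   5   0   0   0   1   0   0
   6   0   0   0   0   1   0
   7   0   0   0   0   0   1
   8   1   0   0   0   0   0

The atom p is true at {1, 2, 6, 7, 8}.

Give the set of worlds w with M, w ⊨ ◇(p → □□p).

1: successors {1, 2}; p → □□p there: 1:F, 2:T. ✓
2: successors {5}; p → □□p there: 5:T. ✓
5: successors {6}; p → □□p there: 6:T. ✓
6: successors {7}; p → □□p there: 7:T. ✓
7: successors {8}; p → □□p there: 8:T. ✓
8: successors {1}; p → □□p there: 1:F. ✗

{1, 2, 5, 6, 7}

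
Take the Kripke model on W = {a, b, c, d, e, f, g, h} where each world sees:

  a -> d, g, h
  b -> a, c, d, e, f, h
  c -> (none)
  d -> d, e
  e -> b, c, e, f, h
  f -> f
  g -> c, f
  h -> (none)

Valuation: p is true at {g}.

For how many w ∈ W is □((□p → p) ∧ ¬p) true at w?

a: successors {d, g, h}; (□p → p) ∧ ¬p there: d:T, g:F, h:F. ✗
b: successors {a, c, d, e, f, h}; (□p → p) ∧ ¬p there: a:T, c:F, d:T, e:T, f:T, h:F. ✗
c: no successors, so □((□p → p) ∧ ¬p) holds vacuously. ✓
d: successors {d, e}; (□p → p) ∧ ¬p there: d:T, e:T. ✓
e: successors {b, c, e, f, h}; (□p → p) ∧ ¬p there: b:T, c:F, e:T, f:T, h:F. ✗
f: successors {f}; (□p → p) ∧ ¬p there: f:T. ✓
g: successors {c, f}; (□p → p) ∧ ¬p there: c:F, f:T. ✗
h: no successors, so □((□p → p) ∧ ¬p) holds vacuously. ✓
Satisfying worlds: {c, d, f, h}.

4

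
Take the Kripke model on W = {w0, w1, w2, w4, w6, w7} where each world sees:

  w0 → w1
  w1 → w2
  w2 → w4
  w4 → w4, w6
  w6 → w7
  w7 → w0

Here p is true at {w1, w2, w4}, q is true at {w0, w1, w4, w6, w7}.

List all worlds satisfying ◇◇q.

{w1, w2, w4, w6, w7}

w0: successors {w1}; ◇q there: w1:F. ✗
w1: successors {w2}; ◇q there: w2:T. ✓
w2: successors {w4}; ◇q there: w4:T. ✓
w4: successors {w4, w6}; ◇q there: w4:T, w6:T. ✓
w6: successors {w7}; ◇q there: w7:T. ✓
w7: successors {w0}; ◇q there: w0:T. ✓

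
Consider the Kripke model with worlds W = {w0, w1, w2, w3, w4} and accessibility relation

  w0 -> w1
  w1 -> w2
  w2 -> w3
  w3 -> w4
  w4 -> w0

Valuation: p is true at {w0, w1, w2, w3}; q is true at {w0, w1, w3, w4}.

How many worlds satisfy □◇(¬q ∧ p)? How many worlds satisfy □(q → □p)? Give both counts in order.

1 and 4

For □◇(¬q ∧ p):
w0: successors {w1}; ◇(¬q ∧ p) there: w1:T. ✓
w1: successors {w2}; ◇(¬q ∧ p) there: w2:F. ✗
w2: successors {w3}; ◇(¬q ∧ p) there: w3:F. ✗
w3: successors {w4}; ◇(¬q ∧ p) there: w4:F. ✗
w4: successors {w0}; ◇(¬q ∧ p) there: w0:F. ✗
— 1 world.
For □(q → □p):
w0: successors {w1}; q → □p there: w1:T. ✓
w1: successors {w2}; q → □p there: w2:T. ✓
w2: successors {w3}; q → □p there: w3:F. ✗
w3: successors {w4}; q → □p there: w4:T. ✓
w4: successors {w0}; q → □p there: w0:T. ✓
— 4 worlds.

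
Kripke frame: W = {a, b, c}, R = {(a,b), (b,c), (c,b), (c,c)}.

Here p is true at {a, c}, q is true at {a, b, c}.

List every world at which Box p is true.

{b}

a: successors {b}; p there: b:F. ✗
b: successors {c}; p there: c:T. ✓
c: successors {b, c}; p there: b:F, c:T. ✗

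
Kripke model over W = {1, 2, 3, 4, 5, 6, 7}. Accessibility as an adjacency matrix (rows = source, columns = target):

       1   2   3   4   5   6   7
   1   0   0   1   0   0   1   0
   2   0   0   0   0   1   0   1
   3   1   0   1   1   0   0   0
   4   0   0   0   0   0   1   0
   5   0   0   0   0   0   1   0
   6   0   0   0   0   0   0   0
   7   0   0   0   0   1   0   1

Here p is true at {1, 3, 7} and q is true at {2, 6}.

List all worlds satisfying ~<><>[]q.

{4, 5, 6}

1: <><>[]q is T. ✗
2: <><>[]q is T. ✗
3: <><>[]q is T. ✗
4: <><>[]q is F. ✓
5: <><>[]q is F. ✓
6: <><>[]q is F. ✓
7: <><>[]q is T. ✗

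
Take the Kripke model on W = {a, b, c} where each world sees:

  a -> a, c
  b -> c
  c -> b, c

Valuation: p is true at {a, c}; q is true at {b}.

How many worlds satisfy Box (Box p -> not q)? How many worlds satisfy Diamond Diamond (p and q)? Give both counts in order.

2 and 0

For Box (Box p -> not q):
a: successors {a, c}; Box p -> not q there: a:T, c:T. ✓
b: successors {c}; Box p -> not q there: c:T. ✓
c: successors {b, c}; Box p -> not q there: b:F, c:T. ✗
— 2 worlds.
For Diamond Diamond (p and q):
a: successors {a, c}; Diamond (p and q) there: a:F, c:F. ✗
b: successors {c}; Diamond (p and q) there: c:F. ✗
c: successors {b, c}; Diamond (p and q) there: b:F, c:F. ✗
— 0 worlds.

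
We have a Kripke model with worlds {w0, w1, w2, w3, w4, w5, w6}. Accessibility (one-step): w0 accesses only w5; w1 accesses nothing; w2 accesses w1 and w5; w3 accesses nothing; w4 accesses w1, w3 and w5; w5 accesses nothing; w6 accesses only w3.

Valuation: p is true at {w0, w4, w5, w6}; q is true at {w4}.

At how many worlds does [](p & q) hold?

3

w0: successors {w5}; p & q there: w5:F. ✗
w1: no successors, so [](p & q) holds vacuously. ✓
w2: successors {w1, w5}; p & q there: w1:F, w5:F. ✗
w3: no successors, so [](p & q) holds vacuously. ✓
w4: successors {w1, w3, w5}; p & q there: w1:F, w3:F, w5:F. ✗
w5: no successors, so [](p & q) holds vacuously. ✓
w6: successors {w3}; p & q there: w3:F. ✗
Satisfying worlds: {w1, w3, w5}.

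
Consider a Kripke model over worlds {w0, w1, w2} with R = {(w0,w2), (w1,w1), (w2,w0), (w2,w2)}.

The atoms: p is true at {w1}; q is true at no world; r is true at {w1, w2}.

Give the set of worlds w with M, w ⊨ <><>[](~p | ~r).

{w0, w2}

w0: successors {w2}; <>[](~p | ~r) there: w2:T. ✓
w1: successors {w1}; <>[](~p | ~r) there: w1:F. ✗
w2: successors {w0, w2}; <>[](~p | ~r) there: w0:T, w2:T. ✓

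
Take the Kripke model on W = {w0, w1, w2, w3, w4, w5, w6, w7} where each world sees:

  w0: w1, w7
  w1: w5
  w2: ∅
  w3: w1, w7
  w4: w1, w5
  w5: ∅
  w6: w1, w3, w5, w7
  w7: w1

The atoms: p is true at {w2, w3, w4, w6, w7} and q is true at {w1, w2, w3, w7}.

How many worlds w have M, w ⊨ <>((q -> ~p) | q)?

6

w0: successors {w1, w7}; (q -> ~p) | q there: w1:T, w7:T. ✓
w1: successors {w5}; (q -> ~p) | q there: w5:T. ✓
w2: no successors, so <>((q -> ~p) | q) fails. ✗
w3: successors {w1, w7}; (q -> ~p) | q there: w1:T, w7:T. ✓
w4: successors {w1, w5}; (q -> ~p) | q there: w1:T, w5:T. ✓
w5: no successors, so <>((q -> ~p) | q) fails. ✗
w6: successors {w1, w3, w5, w7}; (q -> ~p) | q there: w1:T, w3:T, w5:T, w7:T. ✓
w7: successors {w1}; (q -> ~p) | q there: w1:T. ✓
Satisfying worlds: {w0, w1, w3, w4, w6, w7}.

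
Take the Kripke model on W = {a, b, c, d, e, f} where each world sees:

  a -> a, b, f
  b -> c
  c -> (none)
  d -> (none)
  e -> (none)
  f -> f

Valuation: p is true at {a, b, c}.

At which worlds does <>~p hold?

a: successors {a, b, f}; ~p there: a:F, b:F, f:T. ✓
b: successors {c}; ~p there: c:F. ✗
c: no successors, so <>~p fails. ✗
d: no successors, so <>~p fails. ✗
e: no successors, so <>~p fails. ✗
f: successors {f}; ~p there: f:T. ✓

{a, f}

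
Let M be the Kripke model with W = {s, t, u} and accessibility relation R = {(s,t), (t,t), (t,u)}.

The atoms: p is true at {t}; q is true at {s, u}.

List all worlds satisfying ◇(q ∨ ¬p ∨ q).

{t}

s: successors {t}; q ∨ ¬p ∨ q there: t:F. ✗
t: successors {t, u}; q ∨ ¬p ∨ q there: t:F, u:T. ✓
u: no successors, so ◇(q ∨ ¬p ∨ q) fails. ✗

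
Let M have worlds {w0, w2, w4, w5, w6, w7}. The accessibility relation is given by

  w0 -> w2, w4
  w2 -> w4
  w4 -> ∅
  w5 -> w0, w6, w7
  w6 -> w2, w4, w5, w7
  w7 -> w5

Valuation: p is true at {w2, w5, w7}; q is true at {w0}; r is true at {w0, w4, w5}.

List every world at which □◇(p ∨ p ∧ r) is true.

{w4, w5, w7}

w0: successors {w2, w4}; ◇(p ∨ p ∧ r) there: w2:F, w4:F. ✗
w2: successors {w4}; ◇(p ∨ p ∧ r) there: w4:F. ✗
w4: no successors, so □◇(p ∨ p ∧ r) holds vacuously. ✓
w5: successors {w0, w6, w7}; ◇(p ∨ p ∧ r) there: w0:T, w6:T, w7:T. ✓
w6: successors {w2, w4, w5, w7}; ◇(p ∨ p ∧ r) there: w2:F, w4:F, w5:T, w7:T. ✗
w7: successors {w5}; ◇(p ∨ p ∧ r) there: w5:T. ✓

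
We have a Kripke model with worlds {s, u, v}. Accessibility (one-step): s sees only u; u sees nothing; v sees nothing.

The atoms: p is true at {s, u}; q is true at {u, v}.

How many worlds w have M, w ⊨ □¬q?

s: successors {u}; ¬q there: u:F. ✗
u: no successors, so □¬q holds vacuously. ✓
v: no successors, so □¬q holds vacuously. ✓
Satisfying worlds: {u, v}.

2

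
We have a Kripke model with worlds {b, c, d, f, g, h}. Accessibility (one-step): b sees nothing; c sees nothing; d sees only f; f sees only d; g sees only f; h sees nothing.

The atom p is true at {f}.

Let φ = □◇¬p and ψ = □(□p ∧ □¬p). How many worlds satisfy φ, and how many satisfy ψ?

5 and 3

For □◇¬p:
b: no successors, so □◇¬p holds vacuously. ✓
c: no successors, so □◇¬p holds vacuously. ✓
d: successors {f}; ◇¬p there: f:T. ✓
f: successors {d}; ◇¬p there: d:F. ✗
g: successors {f}; ◇¬p there: f:T. ✓
h: no successors, so □◇¬p holds vacuously. ✓
— 5 worlds.
For □(□p ∧ □¬p):
b: no successors, so □(□p ∧ □¬p) holds vacuously. ✓
c: no successors, so □(□p ∧ □¬p) holds vacuously. ✓
d: successors {f}; □p ∧ □¬p there: f:F. ✗
f: successors {d}; □p ∧ □¬p there: d:F. ✗
g: successors {f}; □p ∧ □¬p there: f:F. ✗
h: no successors, so □(□p ∧ □¬p) holds vacuously. ✓
— 3 worlds.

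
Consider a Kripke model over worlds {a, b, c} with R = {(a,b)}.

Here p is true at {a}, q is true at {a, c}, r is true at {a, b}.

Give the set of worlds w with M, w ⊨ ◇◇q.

a: successors {b}; ◇q there: b:F. ✗
b: no successors, so ◇◇q fails. ✗
c: no successors, so ◇◇q fails. ✗

∅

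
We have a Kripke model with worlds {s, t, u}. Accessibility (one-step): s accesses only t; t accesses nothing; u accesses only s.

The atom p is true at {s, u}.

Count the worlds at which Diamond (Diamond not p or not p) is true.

2

s: successors {t}; Diamond not p or not p there: t:T. ✓
t: no successors, so Diamond (Diamond not p or not p) fails. ✗
u: successors {s}; Diamond not p or not p there: s:T. ✓
Satisfying worlds: {s, u}.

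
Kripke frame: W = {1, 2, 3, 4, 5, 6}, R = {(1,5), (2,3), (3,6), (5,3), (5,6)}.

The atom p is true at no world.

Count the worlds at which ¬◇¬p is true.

1: ◇¬p is T. ✗
2: ◇¬p is T. ✗
3: ◇¬p is T. ✗
4: ◇¬p is F. ✓
5: ◇¬p is T. ✗
6: ◇¬p is F. ✓
Satisfying worlds: {4, 6}.

2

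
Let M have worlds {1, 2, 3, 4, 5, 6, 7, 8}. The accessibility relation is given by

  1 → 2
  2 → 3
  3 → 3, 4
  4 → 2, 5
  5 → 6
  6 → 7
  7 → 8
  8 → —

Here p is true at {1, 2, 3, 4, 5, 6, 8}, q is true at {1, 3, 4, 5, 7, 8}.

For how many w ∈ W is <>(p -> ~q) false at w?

4

1: successors {2}; p -> ~q there: 2:T. ✓
2: successors {3}; p -> ~q there: 3:F. ✗
3: successors {3, 4}; p -> ~q there: 3:F, 4:F. ✗
4: successors {2, 5}; p -> ~q there: 2:T, 5:F. ✓
5: successors {6}; p -> ~q there: 6:T. ✓
6: successors {7}; p -> ~q there: 7:T. ✓
7: successors {8}; p -> ~q there: 8:F. ✗
8: no successors, so <>(p -> ~q) fails. ✗
Satisfying worlds: {1, 4, 5, 6}.
So <>(p -> ~q) fails at the other 4 worlds.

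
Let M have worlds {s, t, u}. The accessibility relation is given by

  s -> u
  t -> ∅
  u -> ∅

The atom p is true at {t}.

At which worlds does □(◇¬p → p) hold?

s: successors {u}; ◇¬p → p there: u:T. ✓
t: no successors, so □(◇¬p → p) holds vacuously. ✓
u: no successors, so □(◇¬p → p) holds vacuously. ✓

{s, t, u}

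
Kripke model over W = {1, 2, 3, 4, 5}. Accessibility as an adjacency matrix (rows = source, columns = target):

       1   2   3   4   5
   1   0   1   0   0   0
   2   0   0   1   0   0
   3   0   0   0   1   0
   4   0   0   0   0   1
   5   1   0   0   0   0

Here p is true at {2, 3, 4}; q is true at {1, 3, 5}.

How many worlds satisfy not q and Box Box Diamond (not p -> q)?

1: not q is F, Box Box Diamond (not p -> q) is T. ✗
2: not q is T, Box Box Diamond (not p -> q) is T. ✓
3: not q is F, Box Box Diamond (not p -> q) is T. ✗
4: not q is T, Box Box Diamond (not p -> q) is T. ✓
5: not q is F, Box Box Diamond (not p -> q) is T. ✗
Satisfying worlds: {2, 4}.

2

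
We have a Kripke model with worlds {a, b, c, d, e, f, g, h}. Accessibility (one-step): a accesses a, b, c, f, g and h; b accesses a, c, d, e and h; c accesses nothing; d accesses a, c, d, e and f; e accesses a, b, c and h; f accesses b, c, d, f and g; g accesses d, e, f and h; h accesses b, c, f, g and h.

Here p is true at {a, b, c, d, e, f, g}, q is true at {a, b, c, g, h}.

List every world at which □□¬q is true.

{c}

a: successors {a, b, c, f, g, h}; □¬q there: a:F, b:F, c:T, f:F, g:F, h:F. ✗
b: successors {a, c, d, e, h}; □¬q there: a:F, c:T, d:F, e:F, h:F. ✗
c: no successors, so □□¬q holds vacuously. ✓
d: successors {a, c, d, e, f}; □¬q there: a:F, c:T, d:F, e:F, f:F. ✗
e: successors {a, b, c, h}; □¬q there: a:F, b:F, c:T, h:F. ✗
f: successors {b, c, d, f, g}; □¬q there: b:F, c:T, d:F, f:F, g:F. ✗
g: successors {d, e, f, h}; □¬q there: d:F, e:F, f:F, h:F. ✗
h: successors {b, c, f, g, h}; □¬q there: b:F, c:T, f:F, g:F, h:F. ✗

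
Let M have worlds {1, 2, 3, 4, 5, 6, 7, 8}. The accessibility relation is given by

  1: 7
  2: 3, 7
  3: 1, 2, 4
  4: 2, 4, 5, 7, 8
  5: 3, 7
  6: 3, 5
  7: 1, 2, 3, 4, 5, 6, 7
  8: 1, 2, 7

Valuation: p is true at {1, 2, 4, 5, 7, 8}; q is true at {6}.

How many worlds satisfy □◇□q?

0

1: successors {7}; ◇□q there: 7:F. ✗
2: successors {3, 7}; ◇□q there: 3:F, 7:F. ✗
3: successors {1, 2, 4}; ◇□q there: 1:F, 2:F, 4:F. ✗
4: successors {2, 4, 5, 7, 8}; ◇□q there: 2:F, 4:F, 5:F, 7:F, 8:F. ✗
5: successors {3, 7}; ◇□q there: 3:F, 7:F. ✗
6: successors {3, 5}; ◇□q there: 3:F, 5:F. ✗
7: successors {1, 2, 3, 4, 5, 6, 7}; ◇□q there: 1:F, 2:F, 3:F, 4:F, 5:F, 6:F, 7:F. ✗
8: successors {1, 2, 7}; ◇□q there: 1:F, 2:F, 7:F. ✗
Satisfying worlds: ∅.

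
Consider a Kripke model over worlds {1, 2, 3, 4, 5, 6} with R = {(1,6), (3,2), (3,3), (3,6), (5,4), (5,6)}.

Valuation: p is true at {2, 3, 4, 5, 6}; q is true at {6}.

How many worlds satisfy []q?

1: successors {6}; q there: 6:T. ✓
2: no successors, so []q holds vacuously. ✓
3: successors {2, 3, 6}; q there: 2:F, 3:F, 6:T. ✗
4: no successors, so []q holds vacuously. ✓
5: successors {4, 6}; q there: 4:F, 6:T. ✗
6: no successors, so []q holds vacuously. ✓
Satisfying worlds: {1, 2, 4, 6}.

4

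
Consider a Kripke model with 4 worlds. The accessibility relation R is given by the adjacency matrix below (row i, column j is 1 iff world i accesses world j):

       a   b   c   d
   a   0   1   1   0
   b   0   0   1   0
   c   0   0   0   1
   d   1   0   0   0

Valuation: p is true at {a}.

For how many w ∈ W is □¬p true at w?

a: successors {b, c}; ¬p there: b:T, c:T. ✓
b: successors {c}; ¬p there: c:T. ✓
c: successors {d}; ¬p there: d:T. ✓
d: successors {a}; ¬p there: a:F. ✗
Satisfying worlds: {a, b, c}.

3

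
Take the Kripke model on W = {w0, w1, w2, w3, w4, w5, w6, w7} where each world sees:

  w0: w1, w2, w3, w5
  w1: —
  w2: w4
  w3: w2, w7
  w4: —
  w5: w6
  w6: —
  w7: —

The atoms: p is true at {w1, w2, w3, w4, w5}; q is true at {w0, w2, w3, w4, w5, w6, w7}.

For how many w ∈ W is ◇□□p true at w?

w0: successors {w1, w2, w3, w5}; □□p there: w1:T, w2:T, w3:T, w5:T. ✓
w1: no successors, so ◇□□p fails. ✗
w2: successors {w4}; □□p there: w4:T. ✓
w3: successors {w2, w7}; □□p there: w2:T, w7:T. ✓
w4: no successors, so ◇□□p fails. ✗
w5: successors {w6}; □□p there: w6:T. ✓
w6: no successors, so ◇□□p fails. ✗
w7: no successors, so ◇□□p fails. ✗
Satisfying worlds: {w0, w2, w3, w5}.

4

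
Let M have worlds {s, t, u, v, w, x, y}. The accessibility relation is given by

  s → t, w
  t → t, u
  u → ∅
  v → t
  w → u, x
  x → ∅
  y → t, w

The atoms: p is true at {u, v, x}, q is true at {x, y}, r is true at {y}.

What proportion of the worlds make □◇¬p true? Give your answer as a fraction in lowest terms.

3/7

s: successors {t, w}; ◇¬p there: t:T, w:F. ✗
t: successors {t, u}; ◇¬p there: t:T, u:F. ✗
u: no successors, so □◇¬p holds vacuously. ✓
v: successors {t}; ◇¬p there: t:T. ✓
w: successors {u, x}; ◇¬p there: u:F, x:F. ✗
x: no successors, so □◇¬p holds vacuously. ✓
y: successors {t, w}; ◇¬p there: t:T, w:F. ✗
That's 3 of 7 worlds, so 3/7.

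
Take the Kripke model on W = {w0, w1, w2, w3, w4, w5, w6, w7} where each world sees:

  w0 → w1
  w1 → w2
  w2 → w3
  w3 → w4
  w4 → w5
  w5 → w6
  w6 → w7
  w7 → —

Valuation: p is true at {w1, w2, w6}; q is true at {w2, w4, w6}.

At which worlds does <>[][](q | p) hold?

w0: successors {w1}; [][](q | p) there: w1:F. ✗
w1: successors {w2}; [][](q | p) there: w2:T. ✓
w2: successors {w3}; [][](q | p) there: w3:F. ✗
w3: successors {w4}; [][](q | p) there: w4:T. ✓
w4: successors {w5}; [][](q | p) there: w5:F. ✗
w5: successors {w6}; [][](q | p) there: w6:T. ✓
w6: successors {w7}; [][](q | p) there: w7:T. ✓
w7: no successors, so <>[][](q | p) fails. ✗

{w1, w3, w5, w6}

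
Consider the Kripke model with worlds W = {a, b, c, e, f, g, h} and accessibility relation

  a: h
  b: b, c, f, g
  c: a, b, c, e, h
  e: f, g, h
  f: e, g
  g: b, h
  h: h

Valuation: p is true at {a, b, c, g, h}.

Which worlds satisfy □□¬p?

a: successors {h}; □¬p there: h:F. ✗
b: successors {b, c, f, g}; □¬p there: b:F, c:F, f:F, g:F. ✗
c: successors {a, b, c, e, h}; □¬p there: a:F, b:F, c:F, e:F, h:F. ✗
e: successors {f, g, h}; □¬p there: f:F, g:F, h:F. ✗
f: successors {e, g}; □¬p there: e:F, g:F. ✗
g: successors {b, h}; □¬p there: b:F, h:F. ✗
h: successors {h}; □¬p there: h:F. ✗

∅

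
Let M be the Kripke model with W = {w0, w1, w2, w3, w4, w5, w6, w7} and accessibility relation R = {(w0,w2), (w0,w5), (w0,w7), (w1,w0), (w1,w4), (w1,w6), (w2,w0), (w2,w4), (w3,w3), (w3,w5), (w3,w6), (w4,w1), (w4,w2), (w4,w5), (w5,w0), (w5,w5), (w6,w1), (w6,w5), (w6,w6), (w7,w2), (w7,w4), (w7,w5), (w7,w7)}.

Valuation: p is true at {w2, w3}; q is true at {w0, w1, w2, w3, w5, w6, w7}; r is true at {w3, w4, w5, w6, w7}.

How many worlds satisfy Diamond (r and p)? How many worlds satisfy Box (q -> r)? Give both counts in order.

For Diamond (r and p):
w0: successors {w2, w5, w7}; r and p there: w2:F, w5:F, w7:F. ✗
w1: successors {w0, w4, w6}; r and p there: w0:F, w4:F, w6:F. ✗
w2: successors {w0, w4}; r and p there: w0:F, w4:F. ✗
w3: successors {w3, w5, w6}; r and p there: w3:T, w5:F, w6:F. ✓
w4: successors {w1, w2, w5}; r and p there: w1:F, w2:F, w5:F. ✗
w5: successors {w0, w5}; r and p there: w0:F, w5:F. ✗
w6: successors {w1, w5, w6}; r and p there: w1:F, w5:F, w6:F. ✗
w7: successors {w2, w4, w5, w7}; r and p there: w2:F, w4:F, w5:F, w7:F. ✗
— 1 world.
For Box (q -> r):
w0: successors {w2, w5, w7}; q -> r there: w2:F, w5:T, w7:T. ✗
w1: successors {w0, w4, w6}; q -> r there: w0:F, w4:T, w6:T. ✗
w2: successors {w0, w4}; q -> r there: w0:F, w4:T. ✗
w3: successors {w3, w5, w6}; q -> r there: w3:T, w5:T, w6:T. ✓
w4: successors {w1, w2, w5}; q -> r there: w1:F, w2:F, w5:T. ✗
w5: successors {w0, w5}; q -> r there: w0:F, w5:T. ✗
w6: successors {w1, w5, w6}; q -> r there: w1:F, w5:T, w6:T. ✗
w7: successors {w2, w4, w5, w7}; q -> r there: w2:F, w4:T, w5:T, w7:T. ✗
— 1 world.

1 and 1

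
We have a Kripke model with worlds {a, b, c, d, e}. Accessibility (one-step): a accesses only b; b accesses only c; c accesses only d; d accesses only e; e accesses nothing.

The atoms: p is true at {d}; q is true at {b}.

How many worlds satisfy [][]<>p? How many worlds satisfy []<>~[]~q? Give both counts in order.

3 and 1

For [][]<>p:
a: successors {b}; []<>p there: b:T. ✓
b: successors {c}; []<>p there: c:F. ✗
c: successors {d}; []<>p there: d:F. ✗
d: successors {e}; []<>p there: e:T. ✓
e: no successors, so [][]<>p holds vacuously. ✓
— 3 worlds.
For []<>~[]~q:
a: successors {b}; <>~[]~q there: b:F. ✗
b: successors {c}; <>~[]~q there: c:F. ✗
c: successors {d}; <>~[]~q there: d:F. ✗
d: successors {e}; <>~[]~q there: e:F. ✗
e: no successors, so []<>~[]~q holds vacuously. ✓
— 1 world.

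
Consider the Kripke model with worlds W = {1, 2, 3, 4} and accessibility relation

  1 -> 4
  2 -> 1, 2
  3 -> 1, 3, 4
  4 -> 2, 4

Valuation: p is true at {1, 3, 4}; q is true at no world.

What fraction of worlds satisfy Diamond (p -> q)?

1/2

1: successors {4}; p -> q there: 4:F. ✗
2: successors {1, 2}; p -> q there: 1:F, 2:T. ✓
3: successors {1, 3, 4}; p -> q there: 1:F, 3:F, 4:F. ✗
4: successors {2, 4}; p -> q there: 2:T, 4:F. ✓
That's 2 of 4 worlds, so 2/4 = 1/2.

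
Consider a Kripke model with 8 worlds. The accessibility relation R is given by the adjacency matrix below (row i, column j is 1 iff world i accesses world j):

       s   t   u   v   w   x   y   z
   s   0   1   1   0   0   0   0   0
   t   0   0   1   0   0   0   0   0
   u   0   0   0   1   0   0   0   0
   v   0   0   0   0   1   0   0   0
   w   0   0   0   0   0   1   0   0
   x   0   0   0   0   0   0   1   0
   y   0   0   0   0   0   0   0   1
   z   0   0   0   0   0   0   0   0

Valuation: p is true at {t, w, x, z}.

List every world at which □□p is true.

s: successors {t, u}; □p there: t:F, u:F. ✗
t: successors {u}; □p there: u:F. ✗
u: successors {v}; □p there: v:T. ✓
v: successors {w}; □p there: w:T. ✓
w: successors {x}; □p there: x:F. ✗
x: successors {y}; □p there: y:T. ✓
y: successors {z}; □p there: z:T. ✓
z: no successors, so □□p holds vacuously. ✓

{u, v, x, y, z}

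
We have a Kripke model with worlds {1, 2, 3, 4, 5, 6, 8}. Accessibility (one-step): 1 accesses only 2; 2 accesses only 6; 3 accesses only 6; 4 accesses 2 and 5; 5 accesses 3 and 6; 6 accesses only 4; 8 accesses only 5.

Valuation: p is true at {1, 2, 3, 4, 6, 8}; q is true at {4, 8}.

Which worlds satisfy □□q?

{2, 3}

1: successors {2}; □q there: 2:F. ✗
2: successors {6}; □q there: 6:T. ✓
3: successors {6}; □q there: 6:T. ✓
4: successors {2, 5}; □q there: 2:F, 5:F. ✗
5: successors {3, 6}; □q there: 3:F, 6:T. ✗
6: successors {4}; □q there: 4:F. ✗
8: successors {5}; □q there: 5:F. ✗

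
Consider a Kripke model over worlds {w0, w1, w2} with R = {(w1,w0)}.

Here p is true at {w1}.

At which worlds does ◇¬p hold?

w0: no successors, so ◇¬p fails. ✗
w1: successors {w0}; ¬p there: w0:T. ✓
w2: no successors, so ◇¬p fails. ✗

{w1}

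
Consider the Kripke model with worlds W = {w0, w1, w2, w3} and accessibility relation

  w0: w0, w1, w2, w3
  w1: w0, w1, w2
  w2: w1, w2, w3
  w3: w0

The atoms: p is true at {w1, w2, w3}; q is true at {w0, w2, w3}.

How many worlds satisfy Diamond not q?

3

w0: successors {w0, w1, w2, w3}; not q there: w0:F, w1:T, w2:F, w3:F. ✓
w1: successors {w0, w1, w2}; not q there: w0:F, w1:T, w2:F. ✓
w2: successors {w1, w2, w3}; not q there: w1:T, w2:F, w3:F. ✓
w3: successors {w0}; not q there: w0:F. ✗
Satisfying worlds: {w0, w1, w2}.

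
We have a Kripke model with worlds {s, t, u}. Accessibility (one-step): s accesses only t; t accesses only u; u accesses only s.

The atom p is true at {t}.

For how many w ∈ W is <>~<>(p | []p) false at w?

s: successors {t}; ~<>(p | []p) there: t:T. ✓
t: successors {u}; ~<>(p | []p) there: u:F. ✗
u: successors {s}; ~<>(p | []p) there: s:F. ✗
Satisfying worlds: {s}.
So <>~<>(p | []p) fails at the other 2 worlds.

2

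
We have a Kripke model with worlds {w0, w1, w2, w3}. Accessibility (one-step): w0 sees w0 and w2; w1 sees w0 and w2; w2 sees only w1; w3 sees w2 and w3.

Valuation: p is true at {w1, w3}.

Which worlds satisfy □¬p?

w0: successors {w0, w2}; ¬p there: w0:T, w2:T. ✓
w1: successors {w0, w2}; ¬p there: w0:T, w2:T. ✓
w2: successors {w1}; ¬p there: w1:F. ✗
w3: successors {w2, w3}; ¬p there: w2:T, w3:F. ✗

{w0, w1}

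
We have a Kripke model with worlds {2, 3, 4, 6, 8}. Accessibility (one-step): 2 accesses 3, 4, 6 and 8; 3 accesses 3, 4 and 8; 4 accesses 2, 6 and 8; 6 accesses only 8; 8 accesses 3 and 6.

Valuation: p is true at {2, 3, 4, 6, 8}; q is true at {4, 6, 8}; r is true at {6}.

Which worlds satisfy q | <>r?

{2, 4, 6, 8}

2: q is F, <>r is T. ✓
3: q is F, <>r is F. ✗
4: q is T, <>r is T. ✓
6: q is T, <>r is F. ✓
8: q is T, <>r is T. ✓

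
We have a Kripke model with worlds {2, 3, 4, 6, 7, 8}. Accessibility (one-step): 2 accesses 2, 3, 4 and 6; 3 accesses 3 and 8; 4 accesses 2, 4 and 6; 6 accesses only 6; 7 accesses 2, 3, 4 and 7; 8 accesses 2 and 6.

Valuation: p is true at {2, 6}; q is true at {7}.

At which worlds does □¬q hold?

{2, 3, 4, 6, 8}

2: successors {2, 3, 4, 6}; ¬q there: 2:T, 3:T, 4:T, 6:T. ✓
3: successors {3, 8}; ¬q there: 3:T, 8:T. ✓
4: successors {2, 4, 6}; ¬q there: 2:T, 4:T, 6:T. ✓
6: successors {6}; ¬q there: 6:T. ✓
7: successors {2, 3, 4, 7}; ¬q there: 2:T, 3:T, 4:T, 7:F. ✗
8: successors {2, 6}; ¬q there: 2:T, 6:T. ✓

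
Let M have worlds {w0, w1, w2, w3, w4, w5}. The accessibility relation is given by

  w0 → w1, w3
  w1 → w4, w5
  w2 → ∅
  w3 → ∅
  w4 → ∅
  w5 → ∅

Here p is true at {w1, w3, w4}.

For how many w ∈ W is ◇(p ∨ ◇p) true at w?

2

w0: successors {w1, w3}; p ∨ ◇p there: w1:T, w3:T. ✓
w1: successors {w4, w5}; p ∨ ◇p there: w4:T, w5:F. ✓
w2: no successors, so ◇(p ∨ ◇p) fails. ✗
w3: no successors, so ◇(p ∨ ◇p) fails. ✗
w4: no successors, so ◇(p ∨ ◇p) fails. ✗
w5: no successors, so ◇(p ∨ ◇p) fails. ✗
Satisfying worlds: {w0, w1}.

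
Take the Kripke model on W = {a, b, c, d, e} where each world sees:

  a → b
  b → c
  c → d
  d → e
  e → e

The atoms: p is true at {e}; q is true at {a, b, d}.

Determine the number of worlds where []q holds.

2

a: successors {b}; q there: b:T. ✓
b: successors {c}; q there: c:F. ✗
c: successors {d}; q there: d:T. ✓
d: successors {e}; q there: e:F. ✗
e: successors {e}; q there: e:F. ✗
Satisfying worlds: {a, c}.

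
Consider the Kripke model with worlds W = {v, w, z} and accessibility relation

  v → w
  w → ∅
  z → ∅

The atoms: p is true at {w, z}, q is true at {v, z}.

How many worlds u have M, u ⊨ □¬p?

2

v: successors {w}; ¬p there: w:F. ✗
w: no successors, so □¬p holds vacuously. ✓
z: no successors, so □¬p holds vacuously. ✓
Satisfying worlds: {w, z}.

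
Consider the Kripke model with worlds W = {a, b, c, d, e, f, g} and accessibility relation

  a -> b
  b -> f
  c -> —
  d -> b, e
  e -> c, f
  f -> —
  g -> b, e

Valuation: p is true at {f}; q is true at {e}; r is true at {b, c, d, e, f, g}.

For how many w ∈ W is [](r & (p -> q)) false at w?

a: successors {b}; r & (p -> q) there: b:T. ✓
b: successors {f}; r & (p -> q) there: f:F. ✗
c: no successors, so [](r & (p -> q)) holds vacuously. ✓
d: successors {b, e}; r & (p -> q) there: b:T, e:T. ✓
e: successors {c, f}; r & (p -> q) there: c:T, f:F. ✗
f: no successors, so [](r & (p -> q)) holds vacuously. ✓
g: successors {b, e}; r & (p -> q) there: b:T, e:T. ✓
Satisfying worlds: {a, c, d, f, g}.
So [](r & (p -> q)) fails at the other 2 worlds.

2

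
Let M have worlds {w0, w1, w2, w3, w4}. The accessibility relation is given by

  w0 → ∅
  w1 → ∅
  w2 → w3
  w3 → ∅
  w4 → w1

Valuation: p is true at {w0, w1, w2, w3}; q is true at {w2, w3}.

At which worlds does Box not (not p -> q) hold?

w0: no successors, so Box not (not p -> q) holds vacuously. ✓
w1: no successors, so Box not (not p -> q) holds vacuously. ✓
w2: successors {w3}; not (not p -> q) there: w3:F. ✗
w3: no successors, so Box not (not p -> q) holds vacuously. ✓
w4: successors {w1}; not (not p -> q) there: w1:F. ✗

{w0, w1, w3}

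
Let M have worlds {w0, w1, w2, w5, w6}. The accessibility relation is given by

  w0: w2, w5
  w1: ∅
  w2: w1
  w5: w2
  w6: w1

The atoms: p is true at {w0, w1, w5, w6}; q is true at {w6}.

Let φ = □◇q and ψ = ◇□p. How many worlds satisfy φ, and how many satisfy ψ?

1 and 4

For □◇q:
w0: successors {w2, w5}; ◇q there: w2:F, w5:F. ✗
w1: no successors, so □◇q holds vacuously. ✓
w2: successors {w1}; ◇q there: w1:F. ✗
w5: successors {w2}; ◇q there: w2:F. ✗
w6: successors {w1}; ◇q there: w1:F. ✗
— 1 world.
For ◇□p:
w0: successors {w2, w5}; □p there: w2:T, w5:F. ✓
w1: no successors, so ◇□p fails. ✗
w2: successors {w1}; □p there: w1:T. ✓
w5: successors {w2}; □p there: w2:T. ✓
w6: successors {w1}; □p there: w1:T. ✓
— 4 worlds.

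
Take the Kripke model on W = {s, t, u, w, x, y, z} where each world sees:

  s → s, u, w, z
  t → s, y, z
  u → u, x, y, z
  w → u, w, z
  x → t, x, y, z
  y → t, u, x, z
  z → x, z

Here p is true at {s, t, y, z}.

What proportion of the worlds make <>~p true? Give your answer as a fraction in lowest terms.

6/7

s: successors {s, u, w, z}; ~p there: s:F, u:T, w:T, z:F. ✓
t: successors {s, y, z}; ~p there: s:F, y:F, z:F. ✗
u: successors {u, x, y, z}; ~p there: u:T, x:T, y:F, z:F. ✓
w: successors {u, w, z}; ~p there: u:T, w:T, z:F. ✓
x: successors {t, x, y, z}; ~p there: t:F, x:T, y:F, z:F. ✓
y: successors {t, u, x, z}; ~p there: t:F, u:T, x:T, z:F. ✓
z: successors {x, z}; ~p there: x:T, z:F. ✓
That's 6 of 7 worlds, so 6/7.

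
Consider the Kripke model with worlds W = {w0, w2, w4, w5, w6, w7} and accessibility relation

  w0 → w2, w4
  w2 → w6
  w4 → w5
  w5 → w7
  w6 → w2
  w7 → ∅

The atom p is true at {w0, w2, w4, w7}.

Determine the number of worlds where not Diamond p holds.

3

w0: Diamond p is T. ✗
w2: Diamond p is F. ✓
w4: Diamond p is F. ✓
w5: Diamond p is T. ✗
w6: Diamond p is T. ✗
w7: Diamond p is F. ✓
Satisfying worlds: {w2, w4, w7}.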